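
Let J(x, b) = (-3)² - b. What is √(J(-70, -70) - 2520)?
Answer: I*√2441 ≈ 49.406*I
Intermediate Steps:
J(x, b) = 9 - b
√(J(-70, -70) - 2520) = √((9 - 1*(-70)) - 2520) = √((9 + 70) - 2520) = √(79 - 2520) = √(-2441) = I*√2441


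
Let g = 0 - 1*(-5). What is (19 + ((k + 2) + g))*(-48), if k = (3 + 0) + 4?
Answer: -1584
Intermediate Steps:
k = 7 (k = 3 + 4 = 7)
g = 5 (g = 0 + 5 = 5)
(19 + ((k + 2) + g))*(-48) = (19 + ((7 + 2) + 5))*(-48) = (19 + (9 + 5))*(-48) = (19 + 14)*(-48) = 33*(-48) = -1584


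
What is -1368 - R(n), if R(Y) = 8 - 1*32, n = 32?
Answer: -1344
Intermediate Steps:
R(Y) = -24 (R(Y) = 8 - 32 = -24)
-1368 - R(n) = -1368 - 1*(-24) = -1368 + 24 = -1344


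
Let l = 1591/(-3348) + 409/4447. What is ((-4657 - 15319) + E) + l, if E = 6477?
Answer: -200986323289/14888556 ≈ -13499.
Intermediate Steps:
l = -5705845/14888556 (l = 1591*(-1/3348) + 409*(1/4447) = -1591/3348 + 409/4447 = -5705845/14888556 ≈ -0.38324)
((-4657 - 15319) + E) + l = ((-4657 - 15319) + 6477) - 5705845/14888556 = (-19976 + 6477) - 5705845/14888556 = -13499 - 5705845/14888556 = -200986323289/14888556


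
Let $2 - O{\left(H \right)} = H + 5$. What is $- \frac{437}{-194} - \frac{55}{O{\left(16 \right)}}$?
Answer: $\frac{18973}{3686} \approx 5.1473$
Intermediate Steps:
$O{\left(H \right)} = -3 - H$ ($O{\left(H \right)} = 2 - \left(H + 5\right) = 2 - \left(5 + H\right) = -3 - H$)
$- \frac{437}{-194} - \frac{55}{O{\left(16 \right)}} = - \frac{437}{-194} - \frac{55}{-3 - 16} = \left(-437\right) \left(- \frac{1}{194}\right) - \frac{55}{-3 - 16} = \frac{437}{194} - \frac{55}{-19} = \frac{437}{194} - - \frac{55}{19} = \frac{437}{194} + \frac{55}{19} = \frac{18973}{3686}$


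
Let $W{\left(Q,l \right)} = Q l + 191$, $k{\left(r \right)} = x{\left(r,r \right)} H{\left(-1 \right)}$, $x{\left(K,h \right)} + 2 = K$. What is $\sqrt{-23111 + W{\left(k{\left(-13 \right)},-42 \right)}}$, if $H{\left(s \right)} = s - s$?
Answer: $2 i \sqrt{5730} \approx 151.39 i$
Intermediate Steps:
$H{\left(s \right)} = 0$
$x{\left(K,h \right)} = -2 + K$
$k{\left(r \right)} = 0$ ($k{\left(r \right)} = \left(-2 + r\right) 0 = 0$)
$W{\left(Q,l \right)} = 191 + Q l$
$\sqrt{-23111 + W{\left(k{\left(-13 \right)},-42 \right)}} = \sqrt{-23111 + \left(191 + 0 \left(-42\right)\right)} = \sqrt{-23111 + \left(191 + 0\right)} = \sqrt{-23111 + 191} = \sqrt{-22920} = 2 i \sqrt{5730}$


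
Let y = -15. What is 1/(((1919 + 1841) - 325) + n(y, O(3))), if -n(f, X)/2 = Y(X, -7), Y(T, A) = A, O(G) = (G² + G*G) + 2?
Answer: 1/3449 ≈ 0.00028994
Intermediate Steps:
O(G) = 2 + 2*G² (O(G) = (G² + G²) + 2 = 2*G² + 2 = 2 + 2*G²)
n(f, X) = 14 (n(f, X) = -2*(-7) = 14)
1/(((1919 + 1841) - 325) + n(y, O(3))) = 1/(((1919 + 1841) - 325) + 14) = 1/((3760 - 325) + 14) = 1/(3435 + 14) = 1/3449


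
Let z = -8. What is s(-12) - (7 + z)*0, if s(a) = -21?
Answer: -21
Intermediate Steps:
s(-12) - (7 + z)*0 = -21 - (7 - 8)*0 = -21 - (-1)*0 = -21 - 1*0 = -21 + 0 = -21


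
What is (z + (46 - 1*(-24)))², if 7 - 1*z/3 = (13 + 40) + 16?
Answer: 13456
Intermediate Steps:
z = -186 (z = 21 - 3*((13 + 40) + 16) = 21 - 3*(53 + 16) = 21 - 3*69 = 21 - 207 = -186)
(z + (46 - 1*(-24)))² = (-186 + (46 - 1*(-24)))² = (-186 + (46 + 24))² = (-186 + 70)² = (-116)² = 13456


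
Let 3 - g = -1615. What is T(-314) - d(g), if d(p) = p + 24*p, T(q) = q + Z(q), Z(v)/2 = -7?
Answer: -40778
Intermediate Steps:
g = 1618 (g = 3 - 1*(-1615) = 3 + 1615 = 1618)
Z(v) = -14 (Z(v) = 2*(-7) = -14)
T(q) = -14 + q (T(q) = q - 14 = -14 + q)
d(p) = 25*p
T(-314) - d(g) = (-14 - 314) - 25*1618 = -328 - 1*40450 = -328 - 40450 = -40778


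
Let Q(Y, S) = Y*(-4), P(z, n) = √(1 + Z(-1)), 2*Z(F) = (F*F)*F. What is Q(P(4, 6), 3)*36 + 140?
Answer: 140 - 72*√2 ≈ 38.177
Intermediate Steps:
Z(F) = F³/2 (Z(F) = ((F*F)*F)/2 = (F²*F)/2 = F³/2)
P(z, n) = √2/2 (P(z, n) = √(1 + (½)*(-1)³) = √(1 + (½)*(-1)) = √(1 - ½) = √(½) = √2/2)
Q(Y, S) = -4*Y
Q(P(4, 6), 3)*36 + 140 = -2*√2*36 + 140 = -72*√2 + 140 = 140 - 72*√2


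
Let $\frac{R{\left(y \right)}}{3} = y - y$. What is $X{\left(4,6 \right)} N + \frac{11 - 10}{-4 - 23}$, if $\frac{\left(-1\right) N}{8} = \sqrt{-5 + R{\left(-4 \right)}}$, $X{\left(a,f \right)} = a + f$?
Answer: $- \frac{1}{27} - 80 i \sqrt{5} \approx -0.037037 - 178.89 i$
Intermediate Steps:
$R{\left(y \right)} = 0$ ($R{\left(y \right)} = 3 \left(y - y\right) = 3 \cdot 0 = 0$)
$N = - 8 i \sqrt{5}$ ($N = - 8 \sqrt{-5 + 0} = - 8 \sqrt{-5} = - 8 i \sqrt{5} \approx - 17.889 i$)
$X{\left(4,6 \right)} N + \frac{11 - 10}{-4 - 23} = \left(4 + 6\right) \left(- 8 i \sqrt{5}\right) + \frac{11 - 10}{-4 - 23} = 10 \left(- 8 i \sqrt{5}\right) + 1 \frac{1}{-27} = - 80 i \sqrt{5} + 1 \left(- \frac{1}{27}\right) = - 80 i \sqrt{5} - \frac{1}{27} = - \frac{1}{27} - 80 i \sqrt{5}$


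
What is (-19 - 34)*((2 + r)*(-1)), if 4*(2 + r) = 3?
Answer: 159/4 ≈ 39.750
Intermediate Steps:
r = -5/4 (r = -2 + (¼)*3 = -2 + ¾ = -5/4 ≈ -1.2500)
(-19 - 34)*((2 + r)*(-1)) = (-19 - 34)*((2 - 5/4)*(-1)) = -159*(-1)/4 = -53*(-¾) = 159/4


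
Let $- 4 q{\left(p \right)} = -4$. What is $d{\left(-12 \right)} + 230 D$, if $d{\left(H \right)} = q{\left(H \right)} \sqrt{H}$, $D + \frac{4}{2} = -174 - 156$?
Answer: $-76360 + 2 i \sqrt{3} \approx -76360.0 + 3.4641 i$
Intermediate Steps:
$D = -332$ ($D = -2 - 330 = -332$)
$q{\left(p \right)} = 1$ ($q{\left(p \right)} = \left(- \frac{1}{4}\right) \left(-4\right) = 1$)
$d{\left(H \right)} = \sqrt{H}$ ($d{\left(H \right)} = 1 \sqrt{H} = \sqrt{H}$)
$d{\left(-12 \right)} + 230 D = \sqrt{-12} + 230 \left(-332\right) = 2 i \sqrt{3} - 76360 = -76360 + 2 i \sqrt{3}$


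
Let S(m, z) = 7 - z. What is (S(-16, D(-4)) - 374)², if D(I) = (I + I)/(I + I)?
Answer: 135424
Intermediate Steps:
D(I) = 1 (D(I) = (2*I)/((2*I)) = (2*I)*(1/(2*I)) = 1)
(S(-16, D(-4)) - 374)² = ((7 - 1*1) - 374)² = ((7 - 1) - 374)² = (6 - 374)² = (-368)² = 135424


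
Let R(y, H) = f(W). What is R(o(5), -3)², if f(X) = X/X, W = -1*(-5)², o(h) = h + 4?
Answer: 1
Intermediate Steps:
o(h) = 4 + h
W = -25 (W = -1*25 = -25)
f(X) = 1
R(y, H) = 1
R(o(5), -3)² = 1² = 1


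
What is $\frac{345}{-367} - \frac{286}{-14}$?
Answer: $\frac{50066}{2569} \approx 19.489$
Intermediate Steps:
$\frac{345}{-367} - \frac{286}{-14} = 345 \left(- \frac{1}{367}\right) - - \frac{143}{7} = - \frac{345}{367} + \frac{143}{7} = \frac{50066}{2569}$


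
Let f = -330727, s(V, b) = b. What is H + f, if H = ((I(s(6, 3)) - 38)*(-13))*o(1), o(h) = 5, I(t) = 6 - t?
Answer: -328452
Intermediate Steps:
H = 2275 (H = (((6 - 1*3) - 38)*(-13))*5 = (((6 - 3) - 38)*(-13))*5 = ((3 - 38)*(-13))*5 = -35*(-13)*5 = 455*5 = 2275)
H + f = 2275 - 330727 = -328452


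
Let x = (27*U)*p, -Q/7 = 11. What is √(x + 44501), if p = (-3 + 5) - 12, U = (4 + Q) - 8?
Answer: √66371 ≈ 257.63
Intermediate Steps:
Q = -77 (Q = -7*11 = -77)
U = -81 (U = (4 - 77) - 8 = -73 - 8 = -81)
p = -10 (p = 2 - 12 = -10)
x = 21870 (x = (27*(-81))*(-10) = -2187*(-10) = 21870)
√(x + 44501) = √(21870 + 44501) = √66371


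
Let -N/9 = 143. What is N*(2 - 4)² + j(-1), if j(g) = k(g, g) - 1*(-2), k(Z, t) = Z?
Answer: -5147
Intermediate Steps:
N = -1287 (N = -9*143 = -1287)
j(g) = 2 + g (j(g) = g - 1*(-2) = g + 2 = 2 + g)
N*(2 - 4)² + j(-1) = -1287*(2 - 4)² + (2 - 1) = -1287*(-2)² + 1 = -1287*4 + 1 = -5148 + 1 = -5147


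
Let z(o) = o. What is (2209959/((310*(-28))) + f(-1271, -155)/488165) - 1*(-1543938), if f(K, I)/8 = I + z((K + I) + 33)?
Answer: 42200042798679/27337240 ≈ 1.5437e+6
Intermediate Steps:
f(K, I) = 264 + 8*K + 16*I (f(K, I) = 8*(I + ((K + I) + 33)) = 8*(I + ((I + K) + 33)) = 8*(I + (33 + I + K)) = 8*(33 + K + 2*I) = 264 + 8*K + 16*I)
(2209959/((310*(-28))) + f(-1271, -155)/488165) - 1*(-1543938) = (2209959/((310*(-28))) + (264 + 8*(-1271) + 16*(-155))/488165) - 1*(-1543938) = (2209959/(-8680) + (264 - 10168 - 2480)*(1/488165)) + 1543938 = (2209959*(-1/8680) - 12384*1/488165) + 1543938 = (-71289/280 - 12384/488165) + 1543938 = -6960852441/27337240 + 1543938 = 42200042798679/27337240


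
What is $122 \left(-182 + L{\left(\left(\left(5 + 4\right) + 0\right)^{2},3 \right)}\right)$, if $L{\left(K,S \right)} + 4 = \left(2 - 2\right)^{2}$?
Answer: $-22692$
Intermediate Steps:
$L{\left(K,S \right)} = -4$ ($L{\left(K,S \right)} = -4 + \left(2 - 2\right)^{2} = -4 + 0^{2} = -4 + 0 = -4$)
$122 \left(-182 + L{\left(\left(\left(5 + 4\right) + 0\right)^{2},3 \right)}\right) = 122 \left(-182 - 4\right) = 122 \left(-186\right) = -22692$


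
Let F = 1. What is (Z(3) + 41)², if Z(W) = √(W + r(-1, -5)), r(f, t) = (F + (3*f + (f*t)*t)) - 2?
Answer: (41 + I*√26)² ≈ 1655.0 + 418.12*I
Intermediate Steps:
r(f, t) = -1 + 3*f + f*t² (r(f, t) = (1 + (3*f + (f*t)*t)) - 2 = (1 + (3*f + f*t²)) - 2 = (1 + 3*f + f*t²) - 2 = -1 + 3*f + f*t²)
Z(W) = √(-29 + W) (Z(W) = √(W + (-1 + 3*(-1) - 1*(-5)²)) = √(W + (-1 - 3 - 1*25)) = √(W + (-1 - 3 - 25)) = √(W - 29) = √(-29 + W))
(Z(3) + 41)² = (√(-29 + 3) + 41)² = (√(-26) + 41)² = (I*√26 + 41)² = (41 + I*√26)²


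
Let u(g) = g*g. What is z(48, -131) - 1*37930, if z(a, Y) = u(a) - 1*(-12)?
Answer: -35614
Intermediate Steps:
u(g) = g²
z(a, Y) = 12 + a² (z(a, Y) = a² - 1*(-12) = a² + 12 = 12 + a²)
z(48, -131) - 1*37930 = (12 + 48²) - 1*37930 = (12 + 2304) - 37930 = 2316 - 37930 = -35614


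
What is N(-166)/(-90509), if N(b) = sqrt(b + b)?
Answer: -2*I*sqrt(83)/90509 ≈ -0.00020132*I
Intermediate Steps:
N(b) = sqrt(2)*sqrt(b) (N(b) = sqrt(2*b) = sqrt(2)*sqrt(b))
N(-166)/(-90509) = (sqrt(2)*sqrt(-166))/(-90509) = (sqrt(2)*(I*sqrt(166)))*(-1/90509) = (2*I*sqrt(83))*(-1/90509) = -2*I*sqrt(83)/90509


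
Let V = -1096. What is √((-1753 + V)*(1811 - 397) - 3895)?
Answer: I*√4032381 ≈ 2008.1*I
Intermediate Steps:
√((-1753 + V)*(1811 - 397) - 3895) = √((-1753 - 1096)*(1811 - 397) - 3895) = √(-2849*1414 - 3895) = √(-4028486 - 3895) = √(-4032381) = I*√4032381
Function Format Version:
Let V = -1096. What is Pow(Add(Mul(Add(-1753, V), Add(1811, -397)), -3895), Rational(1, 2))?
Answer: Mul(I, Pow(4032381, Rational(1, 2))) ≈ Mul(2008.1, I)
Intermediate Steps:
Pow(Add(Mul(Add(-1753, V), Add(1811, -397)), -3895), Rational(1, 2)) = Pow(Add(Mul(Add(-1753, -1096), Add(1811, -397)), -3895), Rational(1, 2)) = Pow(Add(Mul(-2849, 1414), -3895), Rational(1, 2)) = Pow(Add(-4028486, -3895), Rational(1, 2)) = Pow(-4032381, Rational(1, 2)) = Mul(I, Pow(4032381, Rational(1, 2)))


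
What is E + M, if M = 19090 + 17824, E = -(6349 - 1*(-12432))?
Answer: 18133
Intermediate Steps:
E = -18781 (E = -(6349 + 12432) = -1*18781 = -18781)
M = 36914
E + M = -18781 + 36914 = 18133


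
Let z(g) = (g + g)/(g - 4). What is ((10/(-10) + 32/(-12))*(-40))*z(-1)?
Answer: 176/3 ≈ 58.667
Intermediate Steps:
z(g) = 2*g/(-4 + g) (z(g) = (2*g)/(-4 + g) = 2*g/(-4 + g))
((10/(-10) + 32/(-12))*(-40))*z(-1) = ((10/(-10) + 32/(-12))*(-40))*(2*(-1)/(-4 - 1)) = ((10*(-⅒) + 32*(-1/12))*(-40))*(2*(-1)/(-5)) = ((-1 - 8/3)*(-40))*(2*(-1)*(-⅕)) = -11/3*(-40)*(⅖) = (440/3)*(⅖) = 176/3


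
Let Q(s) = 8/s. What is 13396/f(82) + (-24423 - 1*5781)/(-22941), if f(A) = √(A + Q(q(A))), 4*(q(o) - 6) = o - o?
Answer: 3356/2549 + 6698*√30/25 ≈ 1468.8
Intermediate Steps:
q(o) = 6 (q(o) = 6 + (o - o)/4 = 6 + (¼)*0 = 6 + 0 = 6)
f(A) = √(4/3 + A) (f(A) = √(A + 8/6) = √(A + 8*(⅙)) = √(A + 4/3) = √(4/3 + A))
13396/f(82) + (-24423 - 1*5781)/(-22941) = 13396/((√(12 + 9*82)/3)) + (-24423 - 1*5781)/(-22941) = 13396/((√(12 + 738)/3)) + (-24423 - 5781)*(-1/22941) = 13396/((√750/3)) - 30204*(-1/22941) = 13396/(((5*√30)/3)) + 3356/2549 = 13396/((5*√30/3)) + 3356/2549 = 13396*(√30/50) + 3356/2549 = 6698*√30/25 + 3356/2549 = 3356/2549 + 6698*√30/25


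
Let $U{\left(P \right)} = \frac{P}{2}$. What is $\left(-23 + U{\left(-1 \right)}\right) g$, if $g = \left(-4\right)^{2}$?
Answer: $-376$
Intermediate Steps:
$g = 16$
$U{\left(P \right)} = \frac{P}{2}$ ($U{\left(P \right)} = P \frac{1}{2} = \frac{P}{2}$)
$\left(-23 + U{\left(-1 \right)}\right) g = \left(-23 + \frac{1}{2} \left(-1\right)\right) 16 = \left(-23 - \frac{1}{2}\right) 16 = \left(- \frac{47}{2}\right) 16 = -376$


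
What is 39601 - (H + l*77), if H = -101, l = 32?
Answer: 37238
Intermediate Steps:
39601 - (H + l*77) = 39601 - (-101 + 32*77) = 39601 - (-101 + 2464) = 39601 - 1*2363 = 39601 - 2363 = 37238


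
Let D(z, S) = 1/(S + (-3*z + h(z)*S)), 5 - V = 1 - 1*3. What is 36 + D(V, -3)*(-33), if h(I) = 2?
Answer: 371/10 ≈ 37.100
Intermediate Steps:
V = 7 (V = 5 - (1 - 1*3) = 5 - (1 - 3) = 5 - 1*(-2) = 5 + 2 = 7)
D(z, S) = 1/(-3*z + 3*S) (D(z, S) = 1/(S + (-3*z + 2*S)) = 1/(-3*z + 3*S))
36 + D(V, -3)*(-33) = 36 + (1/(3*(-3 - 1*7)))*(-33) = 36 + (1/(3*(-3 - 7)))*(-33) = 36 + ((⅓)/(-10))*(-33) = 36 + ((⅓)*(-⅒))*(-33) = 36 - 1/30*(-33) = 36 + 11/10 = 371/10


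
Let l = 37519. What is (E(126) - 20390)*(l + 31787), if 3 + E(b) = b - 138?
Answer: -1414188930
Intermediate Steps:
E(b) = -141 + b (E(b) = -3 + (b - 138) = -3 + (-138 + b) = -141 + b)
(E(126) - 20390)*(l + 31787) = ((-141 + 126) - 20390)*(37519 + 31787) = (-15 - 20390)*69306 = -20405*69306 = -1414188930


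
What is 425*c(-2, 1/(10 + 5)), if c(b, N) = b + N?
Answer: -2465/3 ≈ -821.67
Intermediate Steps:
c(b, N) = N + b
425*c(-2, 1/(10 + 5)) = 425*(1/(10 + 5) - 2) = 425*(1/15 - 2) = 425*(-29/15) = -2465/3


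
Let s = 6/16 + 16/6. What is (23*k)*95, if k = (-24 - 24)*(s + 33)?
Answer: -3780050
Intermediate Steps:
s = 73/24 (s = 6*(1/16) + 16*(1/6) = 3/8 + 8/3 = 73/24 ≈ 3.0417)
k = -1730 (k = (-24 - 24)*(73/24 + 33) = -48*865/24 = -1730)
(23*k)*95 = (23*(-1730))*95 = -39790*95 = -3780050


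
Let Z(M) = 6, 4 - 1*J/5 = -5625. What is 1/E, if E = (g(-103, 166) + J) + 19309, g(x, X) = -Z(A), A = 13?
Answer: 1/47448 ≈ 2.1076e-5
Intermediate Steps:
J = 28145 (J = 20 - 5*(-5625) = 20 + 28125 = 28145)
g(x, X) = -6 (g(x, X) = -1*6 = -6)
E = 47448 (E = (-6 + 28145) + 19309 = 28139 + 19309 = 47448)
1/E = 1/47448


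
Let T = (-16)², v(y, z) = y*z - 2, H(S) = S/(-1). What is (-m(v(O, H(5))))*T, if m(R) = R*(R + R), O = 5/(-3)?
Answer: -184832/9 ≈ -20537.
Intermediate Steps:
H(S) = -S (H(S) = S*(-1) = -S)
O = -5/3 (O = 5*(-⅓) = -5/3 ≈ -1.6667)
v(y, z) = -2 + y*z
T = 256
m(R) = 2*R² (m(R) = R*(2*R) = 2*R²)
(-m(v(O, H(5))))*T = -2*(-2 - (-5)*5/3)²*256 = -2*(-2 - 5/3*(-5))²*256 = -2*(-2 + 25/3)²*256 = -2*(19/3)²*256 = -2*361/9*256 = -1*722/9*256 = -722/9*256 = -184832/9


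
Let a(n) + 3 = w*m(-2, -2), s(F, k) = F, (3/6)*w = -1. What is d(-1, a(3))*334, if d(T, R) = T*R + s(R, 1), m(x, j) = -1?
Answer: 0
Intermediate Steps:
w = -2 (w = 2*(-1) = -2)
a(n) = -1 (a(n) = -3 - 2*(-1) = -3 + 2 = -1)
d(T, R) = R + R*T (d(T, R) = T*R + R = R*T + R = R + R*T)
d(-1, a(3))*334 = -(1 - 1)*334 = -1*0*334 = 0*334 = 0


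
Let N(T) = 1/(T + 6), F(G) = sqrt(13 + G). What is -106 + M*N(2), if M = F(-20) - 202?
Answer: -525/4 + I*sqrt(7)/8 ≈ -131.25 + 0.33072*I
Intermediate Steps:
N(T) = 1/(6 + T)
M = -202 + I*sqrt(7) (M = sqrt(13 - 20) - 202 = sqrt(-7) - 202 = I*sqrt(7) - 202 = -202 + I*sqrt(7) ≈ -202.0 + 2.6458*I)
-106 + M*N(2) = -106 + (-202 + I*sqrt(7))/(6 + 2) = -106 + (-202 + I*sqrt(7))/8 = -106 + (-202 + I*sqrt(7))*(1/8) = -106 + (-101/4 + I*sqrt(7)/8) = -525/4 + I*sqrt(7)/8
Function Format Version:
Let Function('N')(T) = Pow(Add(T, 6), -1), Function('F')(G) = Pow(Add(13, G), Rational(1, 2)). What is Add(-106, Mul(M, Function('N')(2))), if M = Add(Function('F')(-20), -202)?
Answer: Add(Rational(-525, 4), Mul(Rational(1, 8), I, Pow(7, Rational(1, 2)))) ≈ Add(-131.25, Mul(0.33072, I))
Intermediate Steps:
Function('N')(T) = Pow(Add(6, T), -1)
M = Add(-202, Mul(I, Pow(7, Rational(1, 2)))) (M = Add(Pow(Add(13, -20), Rational(1, 2)), -202) = Add(Pow(-7, Rational(1, 2)), -202) = Add(Mul(I, Pow(7, Rational(1, 2))), -202) = Add(-202, Mul(I, Pow(7, Rational(1, 2)))) ≈ Add(-202.00, Mul(2.6458, I)))
Add(-106, Mul(M, Function('N')(2))) = Add(-106, Mul(Add(-202, Mul(I, Pow(7, Rational(1, 2)))), Pow(Add(6, 2), -1))) = Add(-106, Mul(Add(-202, Mul(I, Pow(7, Rational(1, 2)))), Pow(8, -1))) = Add(-106, Mul(Add(-202, Mul(I, Pow(7, Rational(1, 2)))), Rational(1, 8))) = Add(-106, Add(Rational(-101, 4), Mul(Rational(1, 8), I, Pow(7, Rational(1, 2))))) = Add(Rational(-525, 4), Mul(Rational(1, 8), I, Pow(7, Rational(1, 2))))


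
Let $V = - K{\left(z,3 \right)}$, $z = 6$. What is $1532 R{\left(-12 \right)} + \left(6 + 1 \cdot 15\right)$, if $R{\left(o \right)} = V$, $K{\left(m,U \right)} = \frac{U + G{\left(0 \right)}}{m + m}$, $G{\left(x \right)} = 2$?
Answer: $- \frac{1852}{3} \approx -617.33$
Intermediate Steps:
$K{\left(m,U \right)} = \frac{2 + U}{2 m}$ ($K{\left(m,U \right)} = \frac{U + 2}{m + m} = \frac{2 + U}{2 m}$)
$V = - \frac{5}{12}$ ($V = - \frac{2 + 3}{2 \cdot 6} = - \frac{5}{2 \cdot 6} = \left(-1\right) \frac{5}{12} = - \frac{5}{12} \approx -0.41667$)
$R{\left(o \right)} = - \frac{5}{12}$
$1532 R{\left(-12 \right)} + \left(6 + 1 \cdot 15\right) = 1532 \left(- \frac{5}{12}\right) + \left(6 + 1 \cdot 15\right) = - \frac{1915}{3} + \left(6 + 15\right) = - \frac{1915}{3} + 21 = - \frac{1852}{3}$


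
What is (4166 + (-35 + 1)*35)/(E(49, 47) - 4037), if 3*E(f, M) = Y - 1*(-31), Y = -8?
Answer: -1116/1511 ≈ -0.73858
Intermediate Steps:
E(f, M) = 23/3 (E(f, M) = (-8 - 1*(-31))/3 = (-8 + 31)/3 = (⅓)*23 = 23/3)
(4166 + (-35 + 1)*35)/(E(49, 47) - 4037) = (4166 + (-35 + 1)*35)/(23/3 - 4037) = (4166 - 34*35)/(-12088/3) = (4166 - 1190)*(-3/12088) = 2976*(-3/12088) = -1116/1511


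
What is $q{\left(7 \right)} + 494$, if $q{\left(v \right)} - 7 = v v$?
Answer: $550$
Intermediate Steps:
$q{\left(v \right)} = 7 + v^{2}$ ($q{\left(v \right)} = 7 + v v = 7 + v^{2}$)
$q{\left(7 \right)} + 494 = \left(7 + 7^{2}\right) + 494 = \left(7 + 49\right) + 494 = 56 + 494 = 550$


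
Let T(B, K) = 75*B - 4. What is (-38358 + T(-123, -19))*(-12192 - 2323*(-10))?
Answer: -525265306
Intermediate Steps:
T(B, K) = -4 + 75*B
(-38358 + T(-123, -19))*(-12192 - 2323*(-10)) = (-38358 + (-4 + 75*(-123)))*(-12192 - 2323*(-10)) = (-38358 + (-4 - 9225))*(-12192 + 23230) = (-38358 - 9229)*11038 = -47587*11038 = -525265306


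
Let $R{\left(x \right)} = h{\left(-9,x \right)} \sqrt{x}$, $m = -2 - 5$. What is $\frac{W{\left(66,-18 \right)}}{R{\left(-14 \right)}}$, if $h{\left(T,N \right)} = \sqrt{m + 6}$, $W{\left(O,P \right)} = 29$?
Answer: $- \frac{29 \sqrt{14}}{14} \approx -7.7506$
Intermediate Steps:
$m = -7$ ($m = -2 - 5 = -7$)
$h{\left(T,N \right)} = i$ ($h{\left(T,N \right)} = \sqrt{-7 + 6} = \sqrt{-1} = i$)
$R{\left(x \right)} = i \sqrt{x}$
$\frac{W{\left(66,-18 \right)}}{R{\left(-14 \right)}} = \frac{29}{i \sqrt{-14}} = \frac{29}{i i \sqrt{14}} = \frac{29}{\left(-1\right) \sqrt{14}} = 29 \left(- \frac{\sqrt{14}}{14}\right) = - \frac{29 \sqrt{14}}{14}$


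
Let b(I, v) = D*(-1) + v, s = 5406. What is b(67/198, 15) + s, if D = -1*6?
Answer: 5427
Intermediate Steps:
D = -6
b(I, v) = 6 + v (b(I, v) = -6*(-1) + v = 6 + v)
b(67/198, 15) + s = (6 + 15) + 5406 = 21 + 5406 = 5427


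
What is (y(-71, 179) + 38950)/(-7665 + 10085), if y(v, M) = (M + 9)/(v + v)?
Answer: 62849/3905 ≈ 16.094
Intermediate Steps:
y(v, M) = (9 + M)/(2*v) (y(v, M) = (9 + M)/((2*v)) = (9 + M)*(1/(2*v)) = (9 + M)/(2*v))
(y(-71, 179) + 38950)/(-7665 + 10085) = ((½)*(9 + 179)/(-71) + 38950)/(-7665 + 10085) = ((½)*(-1/71)*188 + 38950)/2420 = (-94/71 + 38950)*(1/2420) = (2765356/71)*(1/2420) = 62849/3905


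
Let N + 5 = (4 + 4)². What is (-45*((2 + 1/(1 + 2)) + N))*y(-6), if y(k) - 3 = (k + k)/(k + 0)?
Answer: -13800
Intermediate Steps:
N = 59 (N = -5 + (4 + 4)² = -5 + 8² = -5 + 64 = 59)
y(k) = 5 (y(k) = 3 + (k + k)/(k + 0) = 3 + (2*k)/k = 3 + 2 = 5)
(-45*((2 + 1/(1 + 2)) + N))*y(-6) = -45*((2 + 1/(1 + 2)) + 59)*5 = -45*((2 + 1/3) + 59)*5 = -45*((2 + ⅓) + 59)*5 = -45*(7/3 + 59)*5 = -45*184/3*5 = -2760*5 = -13800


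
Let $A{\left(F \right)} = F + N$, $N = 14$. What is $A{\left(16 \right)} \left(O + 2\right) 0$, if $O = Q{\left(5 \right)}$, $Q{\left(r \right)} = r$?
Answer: $0$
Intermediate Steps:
$O = 5$
$A{\left(F \right)} = 14 + F$ ($A{\left(F \right)} = F + 14 = 14 + F$)
$A{\left(16 \right)} \left(O + 2\right) 0 = \left(14 + 16\right) \left(5 + 2\right) 0 = 30 \cdot 7 \cdot 0 = 30 \cdot 0 = 0$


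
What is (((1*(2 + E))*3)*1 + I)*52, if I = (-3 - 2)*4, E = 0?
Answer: -728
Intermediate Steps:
I = -20 (I = -5*4 = -20)
(((1*(2 + E))*3)*1 + I)*52 = (((1*(2 + 0))*3)*1 - 20)*52 = (((1*2)*3)*1 - 20)*52 = ((2*3)*1 - 20)*52 = (6*1 - 20)*52 = (6 - 20)*52 = -14*52 = -728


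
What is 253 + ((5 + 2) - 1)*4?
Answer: 277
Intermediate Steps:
253 + ((5 + 2) - 1)*4 = 253 + (7 - 1)*4 = 253 + 6*4 = 253 + 24 = 277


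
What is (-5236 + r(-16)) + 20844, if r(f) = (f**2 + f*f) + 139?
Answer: 16259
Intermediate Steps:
r(f) = 139 + 2*f**2 (r(f) = (f**2 + f**2) + 139 = 2*f**2 + 139 = 139 + 2*f**2)
(-5236 + r(-16)) + 20844 = (-5236 + (139 + 2*(-16)**2)) + 20844 = (-5236 + (139 + 2*256)) + 20844 = (-5236 + (139 + 512)) + 20844 = (-5236 + 651) + 20844 = -4585 + 20844 = 16259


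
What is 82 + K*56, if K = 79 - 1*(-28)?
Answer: 6074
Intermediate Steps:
K = 107 (K = 79 + 28 = 107)
82 + K*56 = 82 + 107*56 = 82 + 5992 = 6074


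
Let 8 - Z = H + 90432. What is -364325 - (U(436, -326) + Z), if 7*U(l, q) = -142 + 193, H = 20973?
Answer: -1770547/7 ≈ -2.5294e+5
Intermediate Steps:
U(l, q) = 51/7 (U(l, q) = (-142 + 193)/7 = (⅐)*51 = 51/7)
Z = -111397 (Z = 8 - (20973 + 90432) = 8 - 1*111405 = 8 - 111405 = -111397)
-364325 - (U(436, -326) + Z) = -364325 - (51/7 - 111397) = -364325 - 1*(-779728/7) = -364325 + 779728/7 = -1770547/7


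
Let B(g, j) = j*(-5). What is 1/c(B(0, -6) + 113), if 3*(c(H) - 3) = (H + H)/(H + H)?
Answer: 3/10 ≈ 0.30000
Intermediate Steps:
B(g, j) = -5*j
c(H) = 10/3 (c(H) = 3 + ((H + H)/(H + H))/3 = 3 + ((2*H)/((2*H)))/3 = 3 + ((2*H)*(1/(2*H)))/3 = 3 + (1/3)*1 = 3 + 1/3 = 10/3)
1/c(B(0, -6) + 113) = 1/(10/3) = 3/10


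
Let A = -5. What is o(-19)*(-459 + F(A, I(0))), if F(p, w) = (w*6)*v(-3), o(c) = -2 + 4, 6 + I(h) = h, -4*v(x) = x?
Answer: -972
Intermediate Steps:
v(x) = -x/4
I(h) = -6 + h
o(c) = 2
F(p, w) = 9*w/2 (F(p, w) = (w*6)*(-1/4*(-3)) = (6*w)*(3/4) = 9*w/2)
o(-19)*(-459 + F(A, I(0))) = 2*(-459 + 9*(-6 + 0)/2) = 2*(-459 + (9/2)*(-6)) = 2*(-459 - 27) = 2*(-486) = -972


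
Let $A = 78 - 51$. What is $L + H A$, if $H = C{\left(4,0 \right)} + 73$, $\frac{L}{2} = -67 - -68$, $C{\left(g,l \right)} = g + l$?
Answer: $2081$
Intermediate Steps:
$A = 27$
$L = 2$ ($L = 2 \left(-67 - -68\right) = 2 \left(-67 + 68\right) = 2 \cdot 1 = 2$)
$H = 77$ ($H = \left(4 + 0\right) + 73 = 4 + 73 = 77$)
$L + H A = 2 + 77 \cdot 27 = 2 + 2079 = 2081$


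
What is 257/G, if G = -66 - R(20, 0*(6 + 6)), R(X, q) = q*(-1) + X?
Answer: -257/86 ≈ -2.9884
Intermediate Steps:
R(X, q) = X - q (R(X, q) = -q + X = X - q)
G = -86 (G = -66 - (20 - 0*(6 + 6)) = -66 - (20 - 0*12) = -66 - (20 - 1*0) = -66 - (20 + 0) = -66 - 1*20 = -66 - 20 = -86)
257/G = 257/(-86) = 257*(-1/86) = -257/86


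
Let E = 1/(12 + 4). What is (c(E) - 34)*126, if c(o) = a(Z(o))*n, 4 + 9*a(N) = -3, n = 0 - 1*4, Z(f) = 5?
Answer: -3892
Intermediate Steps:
n = -4 (n = 0 - 4 = -4)
a(N) = -7/9 (a(N) = -4/9 + (⅑)*(-3) = -4/9 - ⅓ = -7/9)
E = 1/16 ≈ 0.062500
c(o) = 28/9 (c(o) = -7/9*(-4) = 28/9)
(c(E) - 34)*126 = (28/9 - 34)*126 = -278/9*126 = -3892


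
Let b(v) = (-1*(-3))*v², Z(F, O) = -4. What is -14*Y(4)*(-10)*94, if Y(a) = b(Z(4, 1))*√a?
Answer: 1263360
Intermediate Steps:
b(v) = 3*v²
Y(a) = 48*√a (Y(a) = (3*(-4)²)*√a = (3*16)*√a = 48*√a)
-14*Y(4)*(-10)*94 = -14*48*√4*(-10)*94 = -14*48*2*(-10)*94 = -1344*(-10)*94 = -14*(-960)*94 = 13440*94 = 1263360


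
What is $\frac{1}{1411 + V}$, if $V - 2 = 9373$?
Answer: $\frac{1}{10786} \approx 9.2713 \cdot 10^{-5}$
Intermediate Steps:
$V = 9375$ ($V = 2 + 9373 = 9375$)
$\frac{1}{1411 + V} = \frac{1}{1411 + 9375} = \frac{1}{10786}$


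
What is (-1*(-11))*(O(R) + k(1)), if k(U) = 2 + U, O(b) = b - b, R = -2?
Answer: 33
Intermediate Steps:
O(b) = 0
(-1*(-11))*(O(R) + k(1)) = (-1*(-11))*(0 + (2 + 1)) = 11*(0 + 3) = 11*3 = 33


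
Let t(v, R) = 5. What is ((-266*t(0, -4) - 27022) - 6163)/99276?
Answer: -11505/33092 ≈ -0.34767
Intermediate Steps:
((-266*t(0, -4) - 27022) - 6163)/99276 = ((-266*5 - 27022) - 6163)/99276 = ((-1330 - 27022) - 6163)*(1/99276) = (-28352 - 6163)*(1/99276) = -34515*1/99276 = -11505/33092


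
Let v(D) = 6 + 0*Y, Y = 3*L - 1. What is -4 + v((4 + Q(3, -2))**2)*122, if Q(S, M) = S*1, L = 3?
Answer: 728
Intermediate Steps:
Y = 8 (Y = 3*3 - 1 = 9 - 1 = 8)
Q(S, M) = S
v(D) = 6 (v(D) = 6 + 0*8 = 6 + 0 = 6)
-4 + v((4 + Q(3, -2))**2)*122 = -4 + 6*122 = -4 + 732 = 728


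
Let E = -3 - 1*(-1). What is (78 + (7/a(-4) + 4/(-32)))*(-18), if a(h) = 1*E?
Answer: -5355/4 ≈ -1338.8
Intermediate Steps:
E = -2 (E = -3 + 1 = -2)
a(h) = -2 (a(h) = 1*(-2) = -2)
(78 + (7/a(-4) + 4/(-32)))*(-18) = (78 + (7/(-2) + 4/(-32)))*(-18) = (78 + (7*(-½) + 4*(-1/32)))*(-18) = (78 + (-7/2 - ⅛))*(-18) = (78 - 29/8)*(-18) = (595/8)*(-18) = -5355/4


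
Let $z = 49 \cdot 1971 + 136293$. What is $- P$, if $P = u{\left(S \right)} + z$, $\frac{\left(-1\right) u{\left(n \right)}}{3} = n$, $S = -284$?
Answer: $-233724$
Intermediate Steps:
$u{\left(n \right)} = - 3 n$
$z = 232872$ ($z = 96579 + 136293 = 232872$)
$P = 233724$ ($P = \left(-3\right) \left(-284\right) + 232872 = 852 + 232872 = 233724$)
$- P = \left(-1\right) 233724 = -233724$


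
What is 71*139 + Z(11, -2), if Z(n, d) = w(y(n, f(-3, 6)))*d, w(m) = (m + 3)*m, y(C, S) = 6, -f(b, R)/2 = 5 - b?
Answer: 9761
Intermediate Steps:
f(b, R) = -10 + 2*b (f(b, R) = -2*(5 - b) = -10 + 2*b)
w(m) = m*(3 + m) (w(m) = (3 + m)*m = m*(3 + m))
Z(n, d) = 54*d (Z(n, d) = (6*(3 + 6))*d = (6*9)*d = 54*d)
71*139 + Z(11, -2) = 71*139 + 54*(-2) = 9869 - 108 = 9761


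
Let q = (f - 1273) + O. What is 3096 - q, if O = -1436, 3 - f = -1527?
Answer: 4275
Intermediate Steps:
f = 1530 (f = 3 - 1*(-1527) = 3 + 1527 = 1530)
q = -1179 (q = (1530 - 1273) - 1436 = 257 - 1436 = -1179)
3096 - q = 3096 - 1*(-1179) = 3096 + 1179 = 4275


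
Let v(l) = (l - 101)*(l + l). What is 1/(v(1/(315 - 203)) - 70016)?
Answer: -6272/439151663 ≈ -1.4282e-5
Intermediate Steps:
v(l) = 2*l*(-101 + l) (v(l) = (-101 + l)*(2*l) = 2*l*(-101 + l))
1/(v(1/(315 - 203)) - 70016) = 1/(2*(-101 + 1/(315 - 203))/(315 - 203) - 70016) = 1/(2*(-101 + 1/112)/112 - 70016) = 1/(2*(1/112)*(-101 + 1/112) - 70016) = 1/(2*(1/112)*(-11311/112) - 70016) = 1/(-11311/6272 - 70016) = 1/(-439151663/6272) = -6272/439151663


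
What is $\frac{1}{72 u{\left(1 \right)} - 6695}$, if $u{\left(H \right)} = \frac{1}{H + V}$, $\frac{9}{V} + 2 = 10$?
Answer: $- \frac{17}{113239} \approx -0.00015013$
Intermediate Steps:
$V = \frac{9}{8}$ ($V = \frac{9}{-2 + 10} = \frac{9}{8} \approx 1.125$)
$u{\left(H \right)} = \frac{1}{\frac{9}{8} + H}$ ($u{\left(H \right)} = \frac{1}{H + \frac{9}{8}} = \frac{1}{\frac{9}{8} + H}$)
$\frac{1}{72 u{\left(1 \right)} - 6695} = \frac{1}{72 \frac{8}{9 + 8 \cdot 1} - 6695} = \frac{1}{72 \frac{8}{9 + 8} - 6695} = \frac{1}{72 \cdot \frac{8}{17} - 6695} = \frac{1}{\frac{576}{17} - 6695} = \frac{1}{- \frac{113239}{17}} = - \frac{17}{113239}$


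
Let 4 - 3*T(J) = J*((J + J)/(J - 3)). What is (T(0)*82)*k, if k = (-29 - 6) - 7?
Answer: -4592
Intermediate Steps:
T(J) = 4/3 - 2*J²/(3*(-3 + J)) (T(J) = 4/3 - J*(J + J)/(J - 3)/3 = 4/3 - J*(2*J)/(-3 + J)/3 = 4/3 - J*2*J/(-3 + J)/3 = 4/3 - 2*J²/(3*(-3 + J)))
k = -42 (k = -35 - 7 = -42)
(T(0)*82)*k = ((2*(-6 - 1*0² + 2*0)/(3*(-3 + 0)))*82)*(-42) = (((⅔)*(-6 - 1*0 + 0)/(-3))*82)*(-42) = (((⅔)*(-⅓)*(-6 + 0 + 0))*82)*(-42) = (((⅔)*(-⅓)*(-6))*82)*(-42) = ((4/3)*82)*(-42) = (328/3)*(-42) = -4592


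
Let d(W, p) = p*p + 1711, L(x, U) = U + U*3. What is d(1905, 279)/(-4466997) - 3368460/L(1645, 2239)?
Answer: -3761903295583/10001606283 ≈ -376.13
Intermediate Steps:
L(x, U) = 4*U (L(x, U) = U + 3*U = 4*U)
d(W, p) = 1711 + p**2 (d(W, p) = p**2 + 1711 = 1711 + p**2)
d(1905, 279)/(-4466997) - 3368460/L(1645, 2239) = (1711 + 279**2)/(-4466997) - 3368460/(4*2239) = (1711 + 77841)*(-1/4466997) - 3368460/8956 = 79552*(-1/4466997) - 3368460*1/8956 = -79552/4466997 - 842115/2239 = -3761903295583/10001606283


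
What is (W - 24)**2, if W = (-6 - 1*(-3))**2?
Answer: 225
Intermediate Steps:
W = 9 (W = (-6 + 3)**2 = (-3)**2 = 9)
(W - 24)**2 = (9 - 24)**2 = (-15)**2 = 225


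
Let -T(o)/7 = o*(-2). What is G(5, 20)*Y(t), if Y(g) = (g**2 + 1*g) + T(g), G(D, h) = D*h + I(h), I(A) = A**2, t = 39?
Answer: 1053000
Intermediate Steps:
T(o) = 14*o (T(o) = -7*o*(-2) = -(-14)*o = 14*o)
G(D, h) = h**2 + D*h (G(D, h) = D*h + h**2 = h**2 + D*h)
Y(g) = g**2 + 15*g (Y(g) = (g**2 + 1*g) + 14*g = (g**2 + g) + 14*g = (g + g**2) + 14*g = g**2 + 15*g)
G(5, 20)*Y(t) = (20*(5 + 20))*(39*(15 + 39)) = (20*25)*(39*54) = 500*2106 = 1053000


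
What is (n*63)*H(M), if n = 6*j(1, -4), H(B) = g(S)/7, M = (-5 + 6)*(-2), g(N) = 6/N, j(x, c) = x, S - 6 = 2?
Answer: 81/2 ≈ 40.500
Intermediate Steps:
S = 8 (S = 6 + 2 = 8)
M = -2 (M = 1*(-2) = -2)
H(B) = 3/28 (H(B) = (6/8)/7 = (6*(1/8))*(1/7) = (3/4)*(1/7) = 3/28)
n = 6 (n = 6*1 = 6)
(n*63)*H(M) = (6*63)*(3/28) = 378*(3/28) = 81/2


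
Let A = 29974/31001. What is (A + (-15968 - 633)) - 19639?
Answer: -1123446266/31001 ≈ -36239.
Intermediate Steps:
A = 29974/31001 (A = 29974*(1/31001) = 29974/31001 ≈ 0.96687)
(A + (-15968 - 633)) - 19639 = (29974/31001 + (-15968 - 633)) - 19639 = (29974/31001 - 16601) - 19639 = -514617627/31001 - 19639 = -1123446266/31001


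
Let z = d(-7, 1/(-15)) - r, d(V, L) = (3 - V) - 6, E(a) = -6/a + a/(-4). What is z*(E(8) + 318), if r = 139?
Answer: -170235/4 ≈ -42559.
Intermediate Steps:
E(a) = -6/a - a/4 (E(a) = -6/a + a*(-¼) = -6/a - a/4)
d(V, L) = -3 - V
z = -135 (z = (-3 - 1*(-7)) - 1*139 = (-3 + 7) - 139 = 4 - 139 = -135)
z*(E(8) + 318) = -135*((-6/8 - ¼*8) + 318) = -135*((-6*⅛ - 2) + 318) = -135*((-¾ - 2) + 318) = -135*(-11/4 + 318) = -135*1261/4 = -170235/4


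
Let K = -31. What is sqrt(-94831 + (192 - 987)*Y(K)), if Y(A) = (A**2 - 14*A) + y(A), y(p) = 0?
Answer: 4*I*sqrt(75241) ≈ 1097.2*I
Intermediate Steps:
Y(A) = A**2 - 14*A (Y(A) = (A**2 - 14*A) + 0 = A**2 - 14*A)
sqrt(-94831 + (192 - 987)*Y(K)) = sqrt(-94831 + (192 - 987)*(-31*(-14 - 31))) = sqrt(-94831 - (-24645)*(-45)) = sqrt(-94831 - 795*1395) = sqrt(-94831 - 1109025) = sqrt(-1203856) = 4*I*sqrt(75241)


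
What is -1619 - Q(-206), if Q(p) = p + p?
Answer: -1207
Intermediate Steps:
Q(p) = 2*p
-1619 - Q(-206) = -1619 - 2*(-206) = -1619 - 1*(-412) = -1619 + 412 = -1207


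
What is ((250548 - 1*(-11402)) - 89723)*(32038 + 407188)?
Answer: 75646576302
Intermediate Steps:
((250548 - 1*(-11402)) - 89723)*(32038 + 407188) = ((250548 + 11402) - 89723)*439226 = (261950 - 89723)*439226 = 172227*439226 = 75646576302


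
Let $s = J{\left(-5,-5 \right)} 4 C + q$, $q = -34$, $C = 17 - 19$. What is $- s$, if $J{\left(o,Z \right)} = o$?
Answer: $-6$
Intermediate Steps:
$C = -2$
$s = 6$ ($s = \left(-5\right) 4 \left(-2\right) - 34 = \left(-20\right) \left(-2\right) - 34 = 40 - 34 = 6$)
$- s = \left(-1\right) 6 = -6$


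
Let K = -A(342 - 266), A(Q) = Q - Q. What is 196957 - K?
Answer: 196957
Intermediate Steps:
A(Q) = 0
K = 0 (K = -1*0 = 0)
196957 - K = 196957 - 1*0 = 196957 + 0 = 196957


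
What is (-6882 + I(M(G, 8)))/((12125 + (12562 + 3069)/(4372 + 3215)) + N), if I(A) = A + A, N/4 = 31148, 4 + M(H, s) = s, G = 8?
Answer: -3725217/74091965 ≈ -0.050278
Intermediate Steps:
M(H, s) = -4 + s
N = 124592 (N = 4*31148 = 124592)
I(A) = 2*A
(-6882 + I(M(G, 8)))/((12125 + (12562 + 3069)/(4372 + 3215)) + N) = (-6882 + 2*(-4 + 8))/((12125 + (12562 + 3069)/(4372 + 3215)) + 124592) = (-6882 + 2*4)/((12125 + 15631/7587) + 124592) = (-6882 + 8)/((12125 + 15631*(1/7587)) + 124592) = -6874/((12125 + 15631/7587) + 124592) = -6874/(92008006/7587 + 124592) = -6874/1037287510/7587 = -6874*7587/1037287510 = -3725217/74091965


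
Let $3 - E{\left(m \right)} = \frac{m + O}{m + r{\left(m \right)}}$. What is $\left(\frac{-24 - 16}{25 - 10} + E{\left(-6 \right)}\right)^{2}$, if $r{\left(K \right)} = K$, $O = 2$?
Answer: $0$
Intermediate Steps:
$E{\left(m \right)} = 3 - \frac{2 + m}{2 m}$ ($E{\left(m \right)} = 3 - \frac{m + 2}{m + m} = 3 - \frac{2 + m}{2 m}$)
$\left(\frac{-24 - 16}{25 - 10} + E{\left(-6 \right)}\right)^{2} = \left(\frac{-24 - 16}{25 - 10} + \left(\frac{5}{2} - \frac{1}{-6}\right)\right)^{2} = \left(- \frac{40}{15} + \left(\frac{5}{2} - - \frac{1}{6}\right)\right)^{2} = \left(\left(-40\right) \frac{1}{15} + \left(\frac{5}{2} + \frac{1}{6}\right)\right)^{2} = \left(- \frac{8}{3} + \frac{8}{3}\right)^{2} = 0^{2} = 0$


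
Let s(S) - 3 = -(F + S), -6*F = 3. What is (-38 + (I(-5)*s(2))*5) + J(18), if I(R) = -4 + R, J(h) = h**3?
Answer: 11453/2 ≈ 5726.5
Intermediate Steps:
F = -1/2 (F = -1/6*3 = -1/2 ≈ -0.50000)
s(S) = 7/2 - S (s(S) = 3 - (-1/2 + S) = 3 + (1/2 - S) = 7/2 - S)
(-38 + (I(-5)*s(2))*5) + J(18) = (-38 + ((-4 - 5)*(7/2 - 1*2))*5) + 18**3 = (-38 - 9*(7/2 - 2)*5) + 5832 = (-38 - 9*3/2*5) + 5832 = (-38 - 27/2*5) + 5832 = (-38 - 135/2) + 5832 = -211/2 + 5832 = 11453/2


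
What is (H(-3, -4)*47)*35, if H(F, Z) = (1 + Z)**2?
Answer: 14805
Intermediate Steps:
(H(-3, -4)*47)*35 = ((1 - 4)**2*47)*35 = ((-3)**2*47)*35 = (9*47)*35 = 423*35 = 14805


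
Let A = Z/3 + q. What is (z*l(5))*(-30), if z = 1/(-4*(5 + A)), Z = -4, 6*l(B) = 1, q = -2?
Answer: ¾ ≈ 0.75000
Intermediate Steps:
l(B) = ⅙ (l(B) = (⅙)*1 = ⅙)
A = -10/3 (A = -4/3 - 2 = -10/3 ≈ -3.3333)
z = -3/20 (z = 1/(-4*(5 - 10/3)) = 1/(-4*5/3) = 1/(-20/3) = -3/20 ≈ -0.15000)
(z*l(5))*(-30) = -3/20*⅙*(-30) = -1/40*(-30) = ¾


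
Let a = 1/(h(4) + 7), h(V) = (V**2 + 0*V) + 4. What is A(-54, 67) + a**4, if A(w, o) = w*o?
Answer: -1922753537/531441 ≈ -3618.0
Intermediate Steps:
h(V) = 4 + V**2 (h(V) = (V**2 + 0) + 4 = V**2 + 4 = 4 + V**2)
A(w, o) = o*w
a = 1/27 (a = 1/((4 + 4**2) + 7) = 1/((4 + 16) + 7) = 1/(20 + 7) = 1/27 ≈ 0.037037)
A(-54, 67) + a**4 = 67*(-54) + (1/27)**4 = -3618 + 1/531441 = -1922753537/531441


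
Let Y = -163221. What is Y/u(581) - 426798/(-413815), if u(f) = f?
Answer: -67295328477/240426515 ≈ -279.90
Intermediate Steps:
Y/u(581) - 426798/(-413815) = -163221/581 - 426798/(-413815) = -163221*1/581 - 426798*(-1/413815) = -163221/581 + 426798/413815 = -67295328477/240426515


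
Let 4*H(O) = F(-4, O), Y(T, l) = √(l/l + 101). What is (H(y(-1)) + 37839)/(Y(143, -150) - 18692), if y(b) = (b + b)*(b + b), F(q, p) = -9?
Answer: -101034933/49912966 - 21621*√102/199651864 ≈ -2.0253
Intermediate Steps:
Y(T, l) = √102 (Y(T, l) = √(1 + 101) = √102)
y(b) = 4*b² (y(b) = (2*b)*(2*b) = 4*b²)
H(O) = -9/4 (H(O) = (¼)*(-9) = -9/4)
(H(y(-1)) + 37839)/(Y(143, -150) - 18692) = (-9/4 + 37839)/(√102 - 18692) = 151347/(4*(-18692 + √102))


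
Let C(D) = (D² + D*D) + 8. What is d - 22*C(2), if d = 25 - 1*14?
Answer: -341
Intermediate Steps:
d = 11 (d = 25 - 14 = 11)
C(D) = 8 + 2*D² (C(D) = (D² + D²) + 8 = 2*D² + 8 = 8 + 2*D²)
d - 22*C(2) = 11 - 22*(8 + 2*2²) = 11 - 22*(8 + 2*4) = 11 - 22*(8 + 8) = 11 - 22*16 = 11 - 352 = -341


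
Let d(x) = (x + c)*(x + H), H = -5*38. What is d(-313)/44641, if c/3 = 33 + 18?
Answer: 80480/44641 ≈ 1.8028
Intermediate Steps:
c = 153 (c = 3*(33 + 18) = 3*51 = 153)
H = -190
d(x) = (-190 + x)*(153 + x) (d(x) = (x + 153)*(x - 190) = (153 + x)*(-190 + x) = (-190 + x)*(153 + x))
d(-313)/44641 = (-29070 + (-313)² - 37*(-313))/44641 = (-29070 + 97969 + 11581)*(1/44641) = 80480*(1/44641) = 80480/44641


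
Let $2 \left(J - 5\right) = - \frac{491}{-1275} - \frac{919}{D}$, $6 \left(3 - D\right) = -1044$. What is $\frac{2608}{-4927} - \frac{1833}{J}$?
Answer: $- \frac{679880742751}{962351494} \approx -706.48$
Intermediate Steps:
$D = 177$ ($D = 3 - -174 = 3 + 174 = 177$)
$J = \frac{195322}{75225}$ ($J = 5 + \frac{- \frac{491}{-1275} - \frac{919}{177}}{2} = 5 + \frac{\left(-491\right) \left(- \frac{1}{1275}\right) - \frac{919}{177}}{2} = 5 + \frac{\frac{491}{1275} - \frac{919}{177}}{2} = 5 + \frac{1}{2} \left(- \frac{361606}{75225}\right) = 5 - \frac{180803}{75225} = \frac{195322}{75225} \approx 2.5965$)
$\frac{2608}{-4927} - \frac{1833}{J} = \frac{2608}{-4927} - \frac{1833}{\frac{195322}{75225}} = 2608 \left(- \frac{1}{4927}\right) - \frac{137887425}{195322} = - \frac{2608}{4927} - \frac{137887425}{195322} = - \frac{679880742751}{962351494}$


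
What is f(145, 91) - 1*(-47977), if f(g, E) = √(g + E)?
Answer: 47977 + 2*√59 ≈ 47992.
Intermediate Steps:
f(g, E) = √(E + g)
f(145, 91) - 1*(-47977) = √(91 + 145) - 1*(-47977) = √236 + 47977 = 2*√59 + 47977 = 47977 + 2*√59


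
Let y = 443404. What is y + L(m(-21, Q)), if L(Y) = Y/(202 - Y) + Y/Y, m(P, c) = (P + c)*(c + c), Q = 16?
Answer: 80256225/181 ≈ 4.4340e+5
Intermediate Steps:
m(P, c) = 2*c*(P + c) (m(P, c) = (P + c)*(2*c) = 2*c*(P + c))
L(Y) = 1 + Y/(202 - Y) (L(Y) = Y/(202 - Y) + 1 = 1 + Y/(202 - Y))
y + L(m(-21, Q)) = 443404 - 202/(-202 + 2*16*(-21 + 16)) = 443404 - 202/(-202 + 2*16*(-5)) = 443404 - 202/(-202 - 160) = 443404 - 202/(-362) = 443404 - 202*(-1/362) = 443404 + 101/181 = 80256225/181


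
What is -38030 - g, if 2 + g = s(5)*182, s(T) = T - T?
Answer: -38028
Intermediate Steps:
s(T) = 0
g = -2 (g = -2 + 0*182 = -2 + 0 = -2)
-38030 - g = -38030 - 1*(-2) = -38030 + 2 = -38028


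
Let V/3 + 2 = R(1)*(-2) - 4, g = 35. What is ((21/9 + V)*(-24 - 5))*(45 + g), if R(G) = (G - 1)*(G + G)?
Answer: 109040/3 ≈ 36347.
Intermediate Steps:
R(G) = 2*G*(-1 + G) (R(G) = (-1 + G)*(2*G) = 2*G*(-1 + G))
V = -18 (V = -6 + 3*((2*1*(-1 + 1))*(-2) - 4) = -6 + 3*((2*1*0)*(-2) - 4) = -6 + 3*(0*(-2) - 4) = -6 + 3*(0 - 4) = -6 + 3*(-4) = -6 - 12 = -18)
((21/9 + V)*(-24 - 5))*(45 + g) = ((21/9 - 18)*(-24 - 5))*(45 + 35) = ((21*(⅑) - 18)*(-29))*80 = ((7/3 - 18)*(-29))*80 = -47/3*(-29)*80 = (1363/3)*80 = 109040/3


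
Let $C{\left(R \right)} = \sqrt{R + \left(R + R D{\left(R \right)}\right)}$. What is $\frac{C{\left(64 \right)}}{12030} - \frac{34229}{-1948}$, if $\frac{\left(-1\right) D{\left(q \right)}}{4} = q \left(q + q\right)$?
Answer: $\frac{34229}{1948} + \frac{4 i \sqrt{32766}}{6015} \approx 17.571 + 0.12037 i$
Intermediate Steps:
$D{\left(q \right)} = - 8 q^{2}$ ($D{\left(q \right)} = - 4 q \left(q + q\right) = - 4 q 2 q = - 4 \cdot 2 q^{2} = - 8 q^{2}$)
$C{\left(R \right)} = \sqrt{- 8 R^{3} + 2 R}$ ($C{\left(R \right)} = \sqrt{R + \left(R + R \left(- 8 R^{2}\right)\right)} = \sqrt{R - \left(- R + 8 R^{3}\right)} = \sqrt{- 8 R^{3} + 2 R}$)
$\frac{C{\left(64 \right)}}{12030} - \frac{34229}{-1948} = \frac{\sqrt{2} \sqrt{64 - 4 \cdot 64^{3}}}{12030} - \frac{34229}{-1948} = \sqrt{2} \sqrt{64 - 1048576} \cdot \frac{1}{12030} - - \frac{34229}{1948} = \sqrt{2} \sqrt{64 - 1048576} \cdot \frac{1}{12030} + \frac{34229}{1948} = \sqrt{2} \sqrt{-1048512} \cdot \frac{1}{12030} + \frac{34229}{1948} = \sqrt{2} \cdot 8 i \sqrt{16383} \cdot \frac{1}{12030} + \frac{34229}{1948} = 8 i \sqrt{32766} \cdot \frac{1}{12030} + \frac{34229}{1948} = \frac{4 i \sqrt{32766}}{6015} + \frac{34229}{1948} = \frac{34229}{1948} + \frac{4 i \sqrt{32766}}{6015}$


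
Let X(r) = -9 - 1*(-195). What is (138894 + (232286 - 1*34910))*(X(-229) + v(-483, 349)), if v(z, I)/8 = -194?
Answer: -459344820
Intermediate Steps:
v(z, I) = -1552 (v(z, I) = 8*(-194) = -1552)
X(r) = 186 (X(r) = -9 + 195 = 186)
(138894 + (232286 - 1*34910))*(X(-229) + v(-483, 349)) = (138894 + (232286 - 1*34910))*(186 - 1552) = (138894 + (232286 - 34910))*(-1366) = (138894 + 197376)*(-1366) = 336270*(-1366) = -459344820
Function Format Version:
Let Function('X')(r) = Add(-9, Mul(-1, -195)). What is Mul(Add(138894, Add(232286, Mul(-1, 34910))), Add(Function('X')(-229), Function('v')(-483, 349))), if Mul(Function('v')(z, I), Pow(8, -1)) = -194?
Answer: -459344820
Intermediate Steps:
Function('v')(z, I) = -1552 (Function('v')(z, I) = Mul(8, -194) = -1552)
Function('X')(r) = 186 (Function('X')(r) = Add(-9, 195) = 186)
Mul(Add(138894, Add(232286, Mul(-1, 34910))), Add(Function('X')(-229), Function('v')(-483, 349))) = Mul(Add(138894, Add(232286, Mul(-1, 34910))), Add(186, -1552)) = Mul(Add(138894, Add(232286, -34910)), -1366) = Mul(Add(138894, 197376), -1366) = Mul(336270, -1366) = -459344820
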